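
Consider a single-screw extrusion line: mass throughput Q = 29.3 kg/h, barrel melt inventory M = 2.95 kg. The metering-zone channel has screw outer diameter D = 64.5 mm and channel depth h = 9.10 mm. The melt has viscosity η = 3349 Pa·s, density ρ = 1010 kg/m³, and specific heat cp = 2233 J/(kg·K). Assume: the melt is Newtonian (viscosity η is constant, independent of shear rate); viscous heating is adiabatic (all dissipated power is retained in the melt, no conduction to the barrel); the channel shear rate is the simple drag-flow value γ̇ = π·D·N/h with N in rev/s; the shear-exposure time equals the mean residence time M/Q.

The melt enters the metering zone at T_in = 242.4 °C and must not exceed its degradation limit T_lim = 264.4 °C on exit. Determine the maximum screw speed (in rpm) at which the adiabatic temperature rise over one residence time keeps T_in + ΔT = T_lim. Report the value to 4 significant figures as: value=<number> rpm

value=17.23 rpm

Convert throughput: Q = 29.3 kg/h = 29.3/3600 = 0.00813889 kg/s
t_res = M / Q_s = 2.95 / 0.00813889 = 362.457 s
Convert to metres: D = 0.0645 m, h = 0.0091 m
ΔT_a = T_lim − T_in = 264.4 − 242.4 = 22 K
Invert ΔT = ηγ̇²t_res/(ρcp) for γ̇: γ̇_max² = ΔT_a ρ cp / (η t_res) = 22·1010·2233 / (3349·362.457) = 40.8753 s⁻²
γ̇_max = sqrt(40.8753) = 6.39338 s⁻¹
N_max = γ̇_max·h / (π·D) = 6.39338 · 0.0091 / (π · 0.0645) = 0.287119 rev/s = 17.2271 rpm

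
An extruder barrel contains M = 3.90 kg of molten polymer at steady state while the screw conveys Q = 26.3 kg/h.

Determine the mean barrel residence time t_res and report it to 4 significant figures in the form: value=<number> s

Convert throughput: Q = 26.3 kg/h = 26.3/3600 = 0.00730556 kg/s
t_res = M / Q_s = 3.90 / 0.00730556 = 533.84 s

value=533.8 s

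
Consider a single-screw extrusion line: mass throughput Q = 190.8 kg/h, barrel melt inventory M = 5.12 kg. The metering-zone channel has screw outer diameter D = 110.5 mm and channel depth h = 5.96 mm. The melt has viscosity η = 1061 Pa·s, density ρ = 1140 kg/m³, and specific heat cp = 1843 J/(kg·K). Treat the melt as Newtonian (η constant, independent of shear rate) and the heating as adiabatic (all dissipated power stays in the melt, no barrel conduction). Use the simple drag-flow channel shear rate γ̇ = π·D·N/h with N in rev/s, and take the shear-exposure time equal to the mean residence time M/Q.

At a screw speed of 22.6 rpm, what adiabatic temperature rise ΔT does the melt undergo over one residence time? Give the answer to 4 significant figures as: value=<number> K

value=23.48 K

Throughput in SI: Q_s = 190.8 kg/h ÷ 3600 s/h = 0.053 kg/s
t_res = M / Q_s = 5.12 ÷ 0.053 = 96.6038 s
Geometry in metres: D = 110.5 mm → 0.1105 m, h = 5.96 mm → 0.00596 m; screw speed N = 22.6 rpm = 0.376667 rev/s
Shear rate: γ̇ = πDN/h = π·0.1105·0.376667/0.00596 = 21.9393 s⁻¹
ΔT = η·γ̇²·t_res/(ρ·cp) = [1061 × 21.9393² × 96.6038] / [1140 × 1843] = 23.4815 K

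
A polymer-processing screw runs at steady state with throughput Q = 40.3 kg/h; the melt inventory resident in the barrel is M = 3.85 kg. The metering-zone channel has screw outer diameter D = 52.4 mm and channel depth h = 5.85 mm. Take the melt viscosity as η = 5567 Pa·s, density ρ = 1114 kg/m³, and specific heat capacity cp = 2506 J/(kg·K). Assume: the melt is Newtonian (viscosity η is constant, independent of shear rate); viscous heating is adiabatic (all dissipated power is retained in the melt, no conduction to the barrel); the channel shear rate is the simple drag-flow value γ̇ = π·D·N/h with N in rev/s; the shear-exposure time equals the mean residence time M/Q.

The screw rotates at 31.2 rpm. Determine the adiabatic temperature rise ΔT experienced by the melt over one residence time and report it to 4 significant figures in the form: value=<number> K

value=146.8 K

Q_s = Q / 3600 = 40.3 / 3600 = 0.0111944 kg/s
Mean residence time: t_res = M/Q_s = 3.85 kg / 0.0111944 kg/s = 343.921 s
D = 52.4 mm = 0.0524 m;  h = 5.85 mm = 0.00585 m;  N = 31.2 rpm / 60 = 0.52 rev/s
Shear rate: γ̇ = πDN/h = π·0.0524·0.52/0.00585 = 14.6328 s⁻¹
ΔT = η·γ̇²·t_res / (ρ·cp) = 5567 · (14.6328)² · 343.921 / (1114 · 2506) = 146.849 K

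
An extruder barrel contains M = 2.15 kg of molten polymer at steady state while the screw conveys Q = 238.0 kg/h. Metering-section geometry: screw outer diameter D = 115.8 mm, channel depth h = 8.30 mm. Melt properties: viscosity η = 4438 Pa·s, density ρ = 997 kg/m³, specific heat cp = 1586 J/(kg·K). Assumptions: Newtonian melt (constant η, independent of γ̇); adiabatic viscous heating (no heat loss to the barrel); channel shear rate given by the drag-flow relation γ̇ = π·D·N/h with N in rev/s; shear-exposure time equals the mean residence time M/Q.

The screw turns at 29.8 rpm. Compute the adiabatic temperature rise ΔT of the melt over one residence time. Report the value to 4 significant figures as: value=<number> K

Convert throughput: Q = 238.0 kg/h = 238.0/3600 = 0.0661111 kg/s
t_res = M / Q_s = 2.15 / 0.0661111 = 32.521 s
Geometry in metres: D = 115.8 mm → 0.1158 m, h = 8.30 mm → 0.0083 m; screw speed N = 29.8 rpm = 0.496667 rev/s
γ̇ = π D N / h = (π)(0.1158)(0.496667) / 0.0083 = 21.7693 s⁻¹
ΔT = η·γ̇²·t_res/(ρ·cp) = [4438 × 21.7693² × 32.521] / [997 × 1586] = 43.2557 K

value=43.26 K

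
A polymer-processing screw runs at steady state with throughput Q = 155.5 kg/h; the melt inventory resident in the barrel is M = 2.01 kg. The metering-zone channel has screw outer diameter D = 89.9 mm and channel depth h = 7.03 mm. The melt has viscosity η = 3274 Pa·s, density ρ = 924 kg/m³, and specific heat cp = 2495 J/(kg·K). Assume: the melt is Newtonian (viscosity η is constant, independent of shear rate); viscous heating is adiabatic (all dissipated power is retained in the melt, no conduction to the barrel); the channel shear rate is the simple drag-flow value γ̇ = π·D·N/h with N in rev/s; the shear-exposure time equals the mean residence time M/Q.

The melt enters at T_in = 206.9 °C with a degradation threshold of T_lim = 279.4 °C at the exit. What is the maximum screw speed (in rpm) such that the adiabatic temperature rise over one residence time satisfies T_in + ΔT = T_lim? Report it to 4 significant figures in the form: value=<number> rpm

value=49.47 rpm

Convert throughput: Q = 155.5 kg/h = 155.5/3600 = 0.0431944 kg/s
t_res = M / Q_s = 2.01 / 0.0431944 = 46.5338 s
Convert to metres: D = 0.0899 m, h = 0.00703 m
Allowable rise: ΔT_a = T_lim − T_in = 279.4 − 206.9 = 72.5 K
γ̇_max² = ΔT_a·ρ·cp/(η·t_res) = 72.5·924·2495/(3274·46.5338) = 1097.07 s⁻²
Take the square root: γ̇_max = √(1097.07) = 33.122 s⁻¹
N_max = γ̇_max·h / (π·D) = 33.122 · 0.00703 / (π · 0.0899) = 0.824447 rev/s = 49.4668 rpm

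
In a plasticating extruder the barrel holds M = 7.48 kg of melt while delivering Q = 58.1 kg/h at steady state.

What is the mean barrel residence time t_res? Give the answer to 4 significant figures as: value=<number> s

value=463.5 s

Throughput in SI: Q_s = 58.1 kg/h ÷ 3600 s/h = 0.0161389 kg/s
Mean residence time: t_res = M/Q_s = 7.48 kg / 0.0161389 kg/s = 463.477 s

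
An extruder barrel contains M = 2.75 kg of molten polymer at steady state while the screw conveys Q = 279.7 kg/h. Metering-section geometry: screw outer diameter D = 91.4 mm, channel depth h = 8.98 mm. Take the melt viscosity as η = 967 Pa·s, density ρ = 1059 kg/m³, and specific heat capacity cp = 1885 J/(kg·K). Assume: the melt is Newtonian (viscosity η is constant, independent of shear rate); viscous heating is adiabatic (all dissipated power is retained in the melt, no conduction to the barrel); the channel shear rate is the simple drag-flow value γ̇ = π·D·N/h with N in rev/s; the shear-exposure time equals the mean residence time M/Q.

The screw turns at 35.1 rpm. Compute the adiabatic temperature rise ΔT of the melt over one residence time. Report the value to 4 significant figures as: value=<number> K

value=5.999 K

Throughput in SI: Q_s = 279.7 kg/h ÷ 3600 s/h = 0.0776944 kg/s
t_res = M / Q_s = 2.75 / 0.0776944 = 35.3951 s
Convert to SI: D = 0.0914 m, h = 0.00898 m, N = 35.1/60 = 0.585 rev/s
Shear rate: γ̇ = πDN/h = π·0.0914·0.585/0.00898 = 18.7058 s⁻¹
Adiabatic rise: ΔT = η γ̇² t_res / (ρ cp) = 967·(18.7058)²·35.3951 / (1059·1885) = 5.99947 K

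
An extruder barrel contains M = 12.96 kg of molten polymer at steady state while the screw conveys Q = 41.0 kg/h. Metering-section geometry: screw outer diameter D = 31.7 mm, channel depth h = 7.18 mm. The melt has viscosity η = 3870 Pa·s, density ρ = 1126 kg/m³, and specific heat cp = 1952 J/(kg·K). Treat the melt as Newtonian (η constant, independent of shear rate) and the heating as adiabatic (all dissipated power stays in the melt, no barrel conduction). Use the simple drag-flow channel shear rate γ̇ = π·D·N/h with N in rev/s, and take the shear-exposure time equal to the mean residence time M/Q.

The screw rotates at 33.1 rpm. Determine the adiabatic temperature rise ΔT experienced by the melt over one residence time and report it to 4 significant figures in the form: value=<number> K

Q_s = Q / 3600 = 41.0 / 3600 = 0.0113889 kg/s
t_res = M / Q_s = 12.96 ÷ 0.0113889 = 1137.95 s
Convert to SI: D = 0.0317 m, h = 0.00718 m, N = 33.1/60 = 0.551667 rev/s
γ̇ = π D N / h = (π)(0.0317)(0.551667) / 0.00718 = 7.65176 s⁻¹
Adiabatic rise: ΔT = η γ̇² t_res / (ρ cp) = 3870·(7.65176)²·1137.95 / (1126·1952) = 117.311 K

value=117.3 K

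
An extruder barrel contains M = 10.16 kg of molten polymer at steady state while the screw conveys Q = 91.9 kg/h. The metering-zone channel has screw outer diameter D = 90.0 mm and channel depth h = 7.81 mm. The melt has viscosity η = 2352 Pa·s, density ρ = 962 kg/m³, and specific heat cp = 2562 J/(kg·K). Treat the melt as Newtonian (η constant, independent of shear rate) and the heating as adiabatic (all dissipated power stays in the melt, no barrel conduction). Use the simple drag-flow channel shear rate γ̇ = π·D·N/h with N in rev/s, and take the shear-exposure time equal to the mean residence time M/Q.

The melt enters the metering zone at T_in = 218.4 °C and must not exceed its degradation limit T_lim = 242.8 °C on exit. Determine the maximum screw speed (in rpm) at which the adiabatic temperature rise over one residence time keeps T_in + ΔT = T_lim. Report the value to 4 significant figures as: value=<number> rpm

Throughput in SI: Q_s = 91.9 kg/h ÷ 3600 s/h = 0.0255278 kg/s
t_res = M / Q_s = 10.16 / 0.0255278 = 397.998 s
Convert to metres: D = 0.09 m, h = 0.00781 m
Allowable rise: ΔT_a = T_lim − T_in = 242.8 − 218.4 = 24.4 K
γ̇_max² = ΔT_a·ρ·cp/(η·t_res) = 24.4·962·2562/(2352·397.998) = 64.243 s⁻²
γ̇_max = √64.243 = 8.01517 s⁻¹
N_max = γ̇_max·h / (π·D) = 8.01517 · 0.00781 / (π · 0.09) = 0.221397 rev/s = 13.2838 rpm

value=13.28 rpm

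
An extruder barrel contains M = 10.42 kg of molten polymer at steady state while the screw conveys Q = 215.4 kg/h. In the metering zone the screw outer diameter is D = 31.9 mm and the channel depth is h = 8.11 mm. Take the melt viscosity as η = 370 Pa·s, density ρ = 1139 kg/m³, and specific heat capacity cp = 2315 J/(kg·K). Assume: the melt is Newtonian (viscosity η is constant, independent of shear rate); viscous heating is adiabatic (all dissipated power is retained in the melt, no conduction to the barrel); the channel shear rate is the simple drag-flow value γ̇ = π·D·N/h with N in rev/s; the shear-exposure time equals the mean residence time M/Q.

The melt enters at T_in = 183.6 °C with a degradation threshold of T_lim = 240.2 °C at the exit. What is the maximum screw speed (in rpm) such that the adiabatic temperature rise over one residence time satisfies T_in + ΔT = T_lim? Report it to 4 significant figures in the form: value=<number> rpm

value=233.7 rpm

Convert throughput: Q = 215.4 kg/h = 215.4/3600 = 0.0598333 kg/s
t_res = M / Q_s = 10.42 / 0.0598333 = 174.15 s
Convert to metres: D = 0.0319 m, h = 0.00811 m
ΔT_a = T_lim − T_in = 240.2 °C − 183.6 °C = 56.6 K
Invert ΔT = ηγ̇²t_res/(ρcp) for γ̇: γ̇_max² = ΔT_a ρ cp / (η t_res) = 56.6·1139·2315 / (370·174.15) = 2316.14 s⁻²
γ̇_max = sqrt(2316.14) = 48.1263 s⁻¹
N_max = γ̇_max·h / (π·D) = 48.1263 · 0.00811 / (π · 0.0319) = 3.8946 rev/s = 233.676 rpm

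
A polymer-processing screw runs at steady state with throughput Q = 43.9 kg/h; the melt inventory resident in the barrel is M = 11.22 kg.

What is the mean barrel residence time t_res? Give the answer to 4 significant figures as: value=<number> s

value=920.1 s

Convert throughput: Q = 43.9 kg/h = 43.9/3600 = 0.0121944 kg/s
t_res = M / Q_s = 11.22 / 0.0121944 = 920.091 s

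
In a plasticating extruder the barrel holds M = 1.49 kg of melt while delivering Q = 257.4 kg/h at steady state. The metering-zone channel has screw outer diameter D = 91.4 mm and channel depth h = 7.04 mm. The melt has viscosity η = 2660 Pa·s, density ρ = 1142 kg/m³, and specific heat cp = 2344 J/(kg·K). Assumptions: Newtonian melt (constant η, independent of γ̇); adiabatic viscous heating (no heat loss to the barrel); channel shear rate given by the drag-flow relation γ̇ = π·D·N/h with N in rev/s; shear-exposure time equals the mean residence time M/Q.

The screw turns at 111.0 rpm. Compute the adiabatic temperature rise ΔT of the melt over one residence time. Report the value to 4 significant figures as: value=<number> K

Throughput in SI: Q_s = 257.4 kg/h ÷ 3600 s/h = 0.0715 kg/s
t_res = M / Q_s = 1.49 / 0.0715 = 20.8392 s
D = 91.4 mm = 0.0914 m;  h = 7.04 mm = 0.00704 m;  N = 111.0 rpm / 60 = 1.85 rev/s
Shear rate: γ̇ = πDN/h = π·0.0914·1.85/0.00704 = 75.4562 s⁻¹
ΔT = η·γ̇²·t_res/(ρ·cp) = [2660 × 75.4562² × 20.8392] / [1142 × 2344] = 117.904 K

value=117.9 K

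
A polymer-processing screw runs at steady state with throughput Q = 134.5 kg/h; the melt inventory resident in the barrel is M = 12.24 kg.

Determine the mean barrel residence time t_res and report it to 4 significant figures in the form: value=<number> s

value=327.6 s

Throughput in SI: Q_s = 134.5 kg/h ÷ 3600 s/h = 0.0373611 kg/s
t_res = M / Q_s = 12.24 / 0.0373611 = 327.613 s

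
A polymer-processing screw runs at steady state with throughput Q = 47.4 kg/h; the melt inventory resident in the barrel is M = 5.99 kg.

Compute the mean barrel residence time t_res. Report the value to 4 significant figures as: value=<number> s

Convert throughput: Q = 47.4 kg/h = 47.4/3600 = 0.0131667 kg/s
t_res = M / Q_s = 5.99 ÷ 0.0131667 = 454.937 s

value=454.9 s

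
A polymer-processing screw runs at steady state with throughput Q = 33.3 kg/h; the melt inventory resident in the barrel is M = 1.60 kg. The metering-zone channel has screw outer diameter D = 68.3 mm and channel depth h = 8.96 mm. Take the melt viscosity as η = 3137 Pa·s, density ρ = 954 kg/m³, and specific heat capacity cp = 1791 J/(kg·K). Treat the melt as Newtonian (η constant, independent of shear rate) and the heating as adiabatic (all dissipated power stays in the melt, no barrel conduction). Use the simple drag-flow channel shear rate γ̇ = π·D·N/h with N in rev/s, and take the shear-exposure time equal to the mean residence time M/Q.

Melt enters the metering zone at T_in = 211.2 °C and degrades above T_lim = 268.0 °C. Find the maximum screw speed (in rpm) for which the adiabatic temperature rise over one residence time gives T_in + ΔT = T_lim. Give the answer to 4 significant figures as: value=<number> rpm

Throughput in SI: Q_s = 33.3 kg/h ÷ 3600 s/h = 0.00925 kg/s
t_res = M / Q_s = 1.60 / 0.00925 = 172.973 s
D = 68.3 mm = 0.0683 m;  h = 8.96 mm = 0.00896 m
ΔT_a = T_lim − T_in = 268.0 − 211.2 = 56.8 K
γ̇_max² = ΔT_a·ρ·cp/(η·t_res) = 56.8·954·1791/(3137·172.973) = 178.854 s⁻²
γ̇_max = √178.854 = 13.3736 s⁻¹
N_max = γ̇_max h / (πD) = 13.3736·0.00896/(π·0.0683) = 0.558454 rev/s → ×60 = 33.5072 rpm

value=33.51 rpm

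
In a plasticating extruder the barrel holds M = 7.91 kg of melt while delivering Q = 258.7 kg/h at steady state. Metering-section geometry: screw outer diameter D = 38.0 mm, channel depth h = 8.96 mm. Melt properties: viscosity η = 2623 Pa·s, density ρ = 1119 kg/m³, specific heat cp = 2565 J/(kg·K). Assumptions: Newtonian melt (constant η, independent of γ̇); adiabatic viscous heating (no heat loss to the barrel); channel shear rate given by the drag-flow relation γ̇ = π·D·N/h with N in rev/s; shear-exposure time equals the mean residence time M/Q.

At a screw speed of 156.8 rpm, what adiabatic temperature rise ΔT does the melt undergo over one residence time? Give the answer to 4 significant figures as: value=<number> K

Convert throughput: Q = 258.7 kg/h = 258.7/3600 = 0.0718611 kg/s
t_res = M / Q_s = 7.91 / 0.0718611 = 110.073 s
Geometry in metres: D = 38.0 mm → 0.038 m, h = 8.96 mm → 0.00896 m; screw speed N = 156.8 rpm = 2.61333 rev/s
Shear rate: γ̇ = πDN/h = π·0.038·2.61333/0.00896 = 34.8193 s⁻¹
Adiabatic rise: ΔT = η γ̇² t_res / (ρ cp) = 2623·(34.8193)²·110.073 / (1119·2565) = 121.956 K

value=122.0 K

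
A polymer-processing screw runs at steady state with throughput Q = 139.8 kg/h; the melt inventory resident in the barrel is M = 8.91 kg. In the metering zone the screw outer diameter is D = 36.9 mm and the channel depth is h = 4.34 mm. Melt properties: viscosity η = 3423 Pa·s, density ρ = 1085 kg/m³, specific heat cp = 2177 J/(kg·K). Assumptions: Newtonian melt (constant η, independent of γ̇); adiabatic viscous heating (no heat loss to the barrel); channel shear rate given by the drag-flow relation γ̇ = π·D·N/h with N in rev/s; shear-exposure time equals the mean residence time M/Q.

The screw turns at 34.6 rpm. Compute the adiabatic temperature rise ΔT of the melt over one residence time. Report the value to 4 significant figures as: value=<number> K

value=78.89 K

Q_s = Q / 3600 = 139.8 / 3600 = 0.0388333 kg/s
t_res = M / Q_s = 8.91 / 0.0388333 = 229.442 s
Geometry in metres: D = 36.9 mm → 0.0369 m, h = 4.34 mm → 0.00434 m; screw speed N = 34.6 rpm = 0.576667 rev/s
γ̇ = π D N / h = (π)(0.0369)(0.576667) / 0.00434 = 15.4032 s⁻¹
ΔT = η·γ̇²·t_res/(ρ·cp) = [3423 × 15.4032² × 229.442] / [1085 × 2177] = 78.8886 K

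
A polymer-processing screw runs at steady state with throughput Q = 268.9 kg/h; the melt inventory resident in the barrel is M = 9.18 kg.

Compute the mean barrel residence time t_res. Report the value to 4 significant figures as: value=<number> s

value=122.9 s

Q_s = Q / 3600 = 268.9 / 3600 = 0.0746944 kg/s
t_res = M / Q_s = 9.18 / 0.0746944 = 122.901 s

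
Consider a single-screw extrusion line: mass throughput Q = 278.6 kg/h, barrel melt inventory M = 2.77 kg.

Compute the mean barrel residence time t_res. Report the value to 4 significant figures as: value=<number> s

value=35.79 s

Convert throughput: Q = 278.6 kg/h = 278.6/3600 = 0.0773889 kg/s
Mean residence time: t_res = M/Q_s = 2.77 kg / 0.0773889 kg/s = 35.7933 s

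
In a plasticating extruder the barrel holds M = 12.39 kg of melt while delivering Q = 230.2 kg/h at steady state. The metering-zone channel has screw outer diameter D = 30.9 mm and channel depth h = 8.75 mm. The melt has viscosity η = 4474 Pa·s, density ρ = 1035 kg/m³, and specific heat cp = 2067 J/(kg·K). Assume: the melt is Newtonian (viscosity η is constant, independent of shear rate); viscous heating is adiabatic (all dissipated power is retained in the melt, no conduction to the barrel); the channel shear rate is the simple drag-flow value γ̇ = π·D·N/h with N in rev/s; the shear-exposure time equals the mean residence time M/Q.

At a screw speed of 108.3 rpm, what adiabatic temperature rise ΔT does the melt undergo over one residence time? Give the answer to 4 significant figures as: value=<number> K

Throughput in SI: Q_s = 230.2 kg/h ÷ 3600 s/h = 0.0639444 kg/s
Mean residence time: t_res = M/Q_s = 12.39 kg / 0.0639444 kg/s = 193.762 s
Geometry in metres: D = 30.9 mm → 0.0309 m, h = 8.75 mm → 0.00875 m; screw speed N = 108.3 rpm = 1.805 rev/s
Shear rate: γ̇ = πDN/h = π·0.0309·1.805/0.00875 = 20.0252 s⁻¹
ΔT = η·γ̇²·t_res/(ρ·cp) = [4474 × 20.0252² × 193.762] / [1035 × 2067] = 162.494 K

value=162.5 K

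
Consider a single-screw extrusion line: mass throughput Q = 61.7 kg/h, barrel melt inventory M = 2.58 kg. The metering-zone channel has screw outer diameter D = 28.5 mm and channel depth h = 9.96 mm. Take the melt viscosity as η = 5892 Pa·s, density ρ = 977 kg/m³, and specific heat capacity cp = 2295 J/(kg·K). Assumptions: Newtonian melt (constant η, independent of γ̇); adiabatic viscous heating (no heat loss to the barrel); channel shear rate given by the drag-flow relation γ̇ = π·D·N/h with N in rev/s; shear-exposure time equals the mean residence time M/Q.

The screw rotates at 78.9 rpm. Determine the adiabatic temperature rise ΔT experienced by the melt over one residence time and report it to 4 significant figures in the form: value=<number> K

Q_s = Q / 3600 = 61.7 / 3600 = 0.0171389 kg/s
t_res = M / Q_s = 2.58 ÷ 0.0171389 = 150.535 s
Geometry in metres: D = 28.5 mm → 0.0285 m, h = 9.96 mm → 0.00996 m; screw speed N = 78.9 rpm = 1.315 rev/s
γ̇ = π·D·N / h = π · 0.0285 · 1.315 / 0.00996 = 11.8212 s⁻¹
Adiabatic rise: ΔT = η γ̇² t_res / (ρ cp) = 5892·(11.8212)²·150.535 / (977·2295) = 55.277 K

value=55.28 K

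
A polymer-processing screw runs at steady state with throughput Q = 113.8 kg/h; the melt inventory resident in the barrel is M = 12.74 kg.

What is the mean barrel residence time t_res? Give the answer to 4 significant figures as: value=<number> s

value=403.0 s

Convert throughput: Q = 113.8 kg/h = 113.8/3600 = 0.0316111 kg/s
t_res = M / Q_s = 12.74 ÷ 0.0316111 = 403.023 s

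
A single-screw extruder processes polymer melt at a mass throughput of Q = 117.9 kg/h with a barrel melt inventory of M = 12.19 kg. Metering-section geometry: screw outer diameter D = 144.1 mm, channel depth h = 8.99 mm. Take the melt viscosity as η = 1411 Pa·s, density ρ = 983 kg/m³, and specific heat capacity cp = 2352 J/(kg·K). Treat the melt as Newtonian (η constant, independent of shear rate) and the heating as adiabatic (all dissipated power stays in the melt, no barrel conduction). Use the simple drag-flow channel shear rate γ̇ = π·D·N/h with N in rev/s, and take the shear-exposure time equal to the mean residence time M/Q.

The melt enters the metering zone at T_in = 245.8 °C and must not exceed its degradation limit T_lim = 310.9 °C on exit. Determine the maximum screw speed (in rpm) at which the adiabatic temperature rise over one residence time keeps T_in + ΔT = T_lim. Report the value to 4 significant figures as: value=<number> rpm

value=20.17 rpm

Convert throughput: Q = 117.9 kg/h = 117.9/3600 = 0.03275 kg/s
Mean residence time: t_res = M/Q_s = 12.19 kg / 0.03275 kg/s = 372.214 s
Geometry in SI: D = 144.1 mm → 0.1441 m, h = 8.99 mm → 0.00899 m
ΔT_a = T_lim − T_in = 310.9 − 245.8 = 65.1 K
γ̇_max² = ΔT_a·ρ·cp/(η·t_res) = 65.1·983·2352/(1411·372.214) = 286.584 s⁻²
γ̇_max = √286.584 = 16.9288 s⁻¹
Solve γ̇ = πDN/h for N: N_max = γ̇_max·h/(π·D) = 16.9288 × 0.00899 / (π × 0.1441) = 0.33618 rev/s = 20.1708 rpm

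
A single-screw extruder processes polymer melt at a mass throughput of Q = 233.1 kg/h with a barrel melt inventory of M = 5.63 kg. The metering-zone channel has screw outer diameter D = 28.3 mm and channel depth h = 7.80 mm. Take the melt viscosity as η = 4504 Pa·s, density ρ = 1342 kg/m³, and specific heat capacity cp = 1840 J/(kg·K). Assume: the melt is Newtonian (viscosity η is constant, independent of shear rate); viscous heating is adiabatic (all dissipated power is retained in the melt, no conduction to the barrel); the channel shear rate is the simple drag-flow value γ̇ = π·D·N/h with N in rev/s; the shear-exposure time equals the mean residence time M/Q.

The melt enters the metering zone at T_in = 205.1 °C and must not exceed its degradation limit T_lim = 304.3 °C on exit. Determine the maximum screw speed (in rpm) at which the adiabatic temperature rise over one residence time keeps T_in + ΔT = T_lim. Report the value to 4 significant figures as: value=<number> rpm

value=131.6 rpm

Throughput in SI: Q_s = 233.1 kg/h ÷ 3600 s/h = 0.06475 kg/s
t_res = M / Q_s = 5.63 ÷ 0.06475 = 86.9498 s
Geometry in SI: D = 28.3 mm → 0.0283 m, h = 7.80 mm → 0.0078 m
ΔT_a = T_lim − T_in = 304.3 − 205.1 = 99.2 K
γ̇_max² = ΔT_a·ρ·cp / (η·t_res) = [99.2 × 1342 × 1840] / [4504 × 86.9498] = 625.482 s⁻²
γ̇_max = sqrt(625.482) = 25.0096 s⁻¹
N_max = γ̇_max·h / (π·D) = 25.0096 · 0.0078 / (π · 0.0283) = 2.19415 rev/s = 131.649 rpm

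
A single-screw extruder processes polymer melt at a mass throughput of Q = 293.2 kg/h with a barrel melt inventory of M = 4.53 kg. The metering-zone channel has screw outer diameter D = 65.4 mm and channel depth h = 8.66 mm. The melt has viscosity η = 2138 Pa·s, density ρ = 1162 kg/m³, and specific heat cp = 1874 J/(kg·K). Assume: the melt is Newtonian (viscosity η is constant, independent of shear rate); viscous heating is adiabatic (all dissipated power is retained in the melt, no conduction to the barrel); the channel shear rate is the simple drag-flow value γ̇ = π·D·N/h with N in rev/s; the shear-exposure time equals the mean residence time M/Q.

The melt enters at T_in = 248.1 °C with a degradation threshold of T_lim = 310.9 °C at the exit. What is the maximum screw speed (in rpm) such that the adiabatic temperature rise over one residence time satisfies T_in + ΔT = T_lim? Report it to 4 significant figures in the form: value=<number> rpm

value=85.76 rpm

Convert throughput: Q = 293.2 kg/h = 293.2/3600 = 0.0814444 kg/s
t_res = M / Q_s = 4.53 ÷ 0.0814444 = 55.6207 s
Convert to metres: D = 0.0654 m, h = 0.00866 m
Allowable rise: ΔT_a = T_lim − T_in = 310.9 − 248.1 = 62.8 K
γ̇_max² = ΔT_a·ρ·cp/(η·t_res) = 62.8·1162·1874/(2138·55.6207) = 1149.98 s⁻²
γ̇_max = sqrt(1149.98) = 33.9114 s⁻¹
N_max = γ̇_max·h / (π·D) = 33.9114 · 0.00866 / (π · 0.0654) = 1.42934 rev/s = 85.7604 rpm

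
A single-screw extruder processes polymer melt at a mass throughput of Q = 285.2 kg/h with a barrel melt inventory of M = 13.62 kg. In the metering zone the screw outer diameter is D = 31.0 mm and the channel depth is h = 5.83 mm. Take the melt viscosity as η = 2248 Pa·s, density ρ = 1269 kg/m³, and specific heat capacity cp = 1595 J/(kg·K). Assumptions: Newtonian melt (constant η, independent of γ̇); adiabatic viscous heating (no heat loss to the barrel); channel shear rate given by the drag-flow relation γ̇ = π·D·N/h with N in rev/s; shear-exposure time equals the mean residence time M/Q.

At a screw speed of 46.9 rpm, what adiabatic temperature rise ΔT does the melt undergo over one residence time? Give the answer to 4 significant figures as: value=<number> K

Throughput in SI: Q_s = 285.2 kg/h ÷ 3600 s/h = 0.0792222 kg/s
Mean residence time: t_res = M/Q_s = 13.62 kg / 0.0792222 kg/s = 171.921 s
D = 31.0 mm = 0.031 m;  h = 5.83 mm = 0.00583 m;  N = 46.9 rpm / 60 = 0.781667 rev/s
Shear rate: γ̇ = πDN/h = π·0.031·0.781667/0.00583 = 13.0576 s⁻¹
Adiabatic rise: ΔT = η γ̇² t_res / (ρ cp) = 2248·(13.0576)²·171.921 / (1269·1595) = 32.5562 K

value=32.56 K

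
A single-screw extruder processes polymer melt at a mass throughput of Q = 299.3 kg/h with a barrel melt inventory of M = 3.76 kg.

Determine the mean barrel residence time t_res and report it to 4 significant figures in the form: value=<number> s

Convert throughput: Q = 299.3 kg/h = 299.3/3600 = 0.0831389 kg/s
Mean residence time: t_res = M/Q_s = 3.76 kg / 0.0831389 kg/s = 45.2255 s

value=45.23 s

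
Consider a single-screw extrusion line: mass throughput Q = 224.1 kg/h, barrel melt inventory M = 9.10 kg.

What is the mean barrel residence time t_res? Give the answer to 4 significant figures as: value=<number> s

value=146.2 s

Convert throughput: Q = 224.1 kg/h = 224.1/3600 = 0.06225 kg/s
Mean residence time: t_res = M/Q_s = 9.10 kg / 0.06225 kg/s = 146.185 s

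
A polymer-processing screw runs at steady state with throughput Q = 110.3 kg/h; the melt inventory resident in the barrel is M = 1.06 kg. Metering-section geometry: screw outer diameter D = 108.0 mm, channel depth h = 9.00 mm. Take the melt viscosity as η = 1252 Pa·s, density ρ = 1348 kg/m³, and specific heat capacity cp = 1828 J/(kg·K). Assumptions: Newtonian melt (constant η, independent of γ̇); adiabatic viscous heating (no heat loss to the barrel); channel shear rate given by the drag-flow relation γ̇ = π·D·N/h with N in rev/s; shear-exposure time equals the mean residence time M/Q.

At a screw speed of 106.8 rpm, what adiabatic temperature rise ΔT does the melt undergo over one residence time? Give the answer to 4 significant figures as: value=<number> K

value=79.15 K

Q_s = Q / 3600 = 110.3 / 3600 = 0.0306389 kg/s
t_res = M / Q_s = 1.06 / 0.0306389 = 34.5966 s
Convert to SI: D = 0.108 m, h = 0.009 m, N = 106.8/60 = 1.78 rev/s
γ̇ = π·D·N / h = π · 0.108 · 1.78 / 0.009 = 67.1044 s⁻¹
Adiabatic rise: ΔT = η γ̇² t_res / (ρ cp) = 1252·(67.1044)²·34.5966 / (1348·1828) = 79.1541 K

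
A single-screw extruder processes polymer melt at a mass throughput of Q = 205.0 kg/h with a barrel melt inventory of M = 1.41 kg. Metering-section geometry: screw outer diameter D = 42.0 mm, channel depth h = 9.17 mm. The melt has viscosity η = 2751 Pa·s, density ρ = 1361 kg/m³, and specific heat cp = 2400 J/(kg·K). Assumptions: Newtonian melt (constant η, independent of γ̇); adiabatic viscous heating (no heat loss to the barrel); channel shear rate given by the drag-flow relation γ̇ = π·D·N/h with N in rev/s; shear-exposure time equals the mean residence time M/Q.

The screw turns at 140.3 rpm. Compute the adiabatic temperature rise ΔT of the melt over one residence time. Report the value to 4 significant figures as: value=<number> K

Convert throughput: Q = 205.0 kg/h = 205.0/3600 = 0.0569444 kg/s
t_res = M / Q_s = 1.41 / 0.0569444 = 24.761 s
Geometry in metres: D = 42.0 mm → 0.042 m, h = 9.17 mm → 0.00917 m; screw speed N = 140.3 rpm = 2.33833 rev/s
γ̇ = π·D·N / h = π · 0.042 · 2.33833 / 0.00917 = 33.6462 s⁻¹
ΔT = η·γ̇²·t_res/(ρ·cp) = [2751 × 33.6462² × 24.761] / [1361 × 2400] = 23.6081 K

value=23.61 K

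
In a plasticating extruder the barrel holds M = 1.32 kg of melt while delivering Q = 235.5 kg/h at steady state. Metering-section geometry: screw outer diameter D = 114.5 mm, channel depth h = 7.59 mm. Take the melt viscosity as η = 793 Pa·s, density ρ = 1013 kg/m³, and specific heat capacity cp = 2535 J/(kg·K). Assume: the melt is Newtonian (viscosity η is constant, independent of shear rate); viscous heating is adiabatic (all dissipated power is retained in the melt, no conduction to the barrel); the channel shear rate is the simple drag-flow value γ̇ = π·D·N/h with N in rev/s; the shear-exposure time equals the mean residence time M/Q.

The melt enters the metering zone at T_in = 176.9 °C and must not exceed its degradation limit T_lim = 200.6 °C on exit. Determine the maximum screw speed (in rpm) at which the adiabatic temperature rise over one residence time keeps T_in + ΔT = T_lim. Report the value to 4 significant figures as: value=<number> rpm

value=78.08 rpm

Throughput in SI: Q_s = 235.5 kg/h ÷ 3600 s/h = 0.0654167 kg/s
t_res = M / Q_s = 1.32 / 0.0654167 = 20.1783 s
Convert to metres: D = 0.1145 m, h = 0.00759 m
Allowable rise: ΔT_a = T_lim − T_in = 200.6 − 176.9 = 23.7 K
γ̇_max² = ΔT_a·ρ·cp / (η·t_res) = [23.7 × 1013 × 2535] / [793 × 20.1783] = 3803.44 s⁻²
Take the square root: γ̇_max = √(3803.44) = 61.6721 s⁻¹
N_max = γ̇_max h / (πD) = 61.6721·0.00759/(π·0.1145) = 1.30129 rev/s → ×60 = 78.0776 rpm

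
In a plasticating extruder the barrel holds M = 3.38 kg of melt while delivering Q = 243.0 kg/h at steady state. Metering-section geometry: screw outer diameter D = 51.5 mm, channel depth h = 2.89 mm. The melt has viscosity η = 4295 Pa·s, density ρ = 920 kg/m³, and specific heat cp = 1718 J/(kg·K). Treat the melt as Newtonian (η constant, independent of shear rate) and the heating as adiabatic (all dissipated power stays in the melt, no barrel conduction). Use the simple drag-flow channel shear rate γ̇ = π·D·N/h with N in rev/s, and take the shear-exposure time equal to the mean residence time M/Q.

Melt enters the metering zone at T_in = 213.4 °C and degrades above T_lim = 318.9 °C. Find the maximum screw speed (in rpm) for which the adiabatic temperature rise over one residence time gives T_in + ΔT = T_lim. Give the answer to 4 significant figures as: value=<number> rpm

Throughput in SI: Q_s = 243.0 kg/h ÷ 3600 s/h = 0.0675 kg/s
t_res = M / Q_s = 3.38 ÷ 0.0675 = 50.0741 s
Geometry in SI: D = 51.5 mm → 0.0515 m, h = 2.89 mm → 0.00289 m
ΔT_a = T_lim − T_in = 318.9 °C − 213.4 °C = 105.5 K
Invert ΔT = ηγ̇²t_res/(ρcp) for γ̇: γ̇_max² = ΔT_a ρ cp / (η t_res) = 105.5·920·1718 / (4295·50.0741) = 775.331 s⁻²
γ̇_max = sqrt(775.331) = 27.8448 s⁻¹
N_max = γ̇_max h / (πD) = 27.8448·0.00289/(π·0.0515) = 0.497376 rev/s → ×60 = 29.8425 rpm

value=29.84 rpm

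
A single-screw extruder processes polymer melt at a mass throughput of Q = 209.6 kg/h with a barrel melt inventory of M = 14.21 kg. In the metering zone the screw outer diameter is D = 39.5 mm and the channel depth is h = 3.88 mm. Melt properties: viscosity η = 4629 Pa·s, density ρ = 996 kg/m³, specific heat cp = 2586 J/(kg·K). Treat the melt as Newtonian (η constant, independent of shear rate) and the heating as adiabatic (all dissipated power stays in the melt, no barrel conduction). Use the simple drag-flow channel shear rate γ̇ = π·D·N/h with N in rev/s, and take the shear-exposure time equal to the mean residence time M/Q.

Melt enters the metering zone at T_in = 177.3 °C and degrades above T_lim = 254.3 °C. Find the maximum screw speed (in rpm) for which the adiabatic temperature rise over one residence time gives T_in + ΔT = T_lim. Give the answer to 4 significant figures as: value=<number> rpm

value=24.86 rpm

Q_s = Q / 3600 = 209.6 / 3600 = 0.0582222 kg/s
Mean residence time: t_res = M/Q_s = 14.21 kg / 0.0582222 kg/s = 244.065 s
Geometry in SI: D = 39.5 mm → 0.0395 m, h = 3.88 mm → 0.00388 m
ΔT_a = T_lim − T_in = 254.3 °C − 177.3 °C = 77 K
γ̇_max² = ΔT_a·ρ·cp / (η·t_res) = [77 × 996 × 2586] / [4629 × 244.065] = 175.544 s⁻²
Take the square root: γ̇_max = √(175.544) = 13.2493 s⁻¹
Solve γ̇ = πDN/h for N: N_max = γ̇_max·h/(π·D) = 13.2493 × 0.00388 / (π × 0.0395) = 0.414265 rev/s = 24.8559 rpm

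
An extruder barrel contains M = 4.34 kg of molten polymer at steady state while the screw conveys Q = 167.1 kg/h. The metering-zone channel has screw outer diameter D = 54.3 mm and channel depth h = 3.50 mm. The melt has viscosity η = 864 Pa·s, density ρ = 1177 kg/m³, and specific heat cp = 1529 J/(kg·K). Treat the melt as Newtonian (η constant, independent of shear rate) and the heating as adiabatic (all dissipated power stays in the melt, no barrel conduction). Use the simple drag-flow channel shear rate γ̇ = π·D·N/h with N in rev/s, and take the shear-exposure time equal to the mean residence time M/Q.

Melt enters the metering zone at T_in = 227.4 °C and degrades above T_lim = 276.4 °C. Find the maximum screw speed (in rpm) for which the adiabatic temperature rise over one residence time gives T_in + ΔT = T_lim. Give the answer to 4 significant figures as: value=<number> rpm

Convert throughput: Q = 167.1 kg/h = 167.1/3600 = 0.0464167 kg/s
t_res = M / Q_s = 4.34 / 0.0464167 = 93.5009 s
D = 54.3 mm = 0.0543 m;  h = 3.50 mm = 0.0035 m
ΔT_a = T_lim − T_in = 276.4 °C − 227.4 °C = 49 K
γ̇_max² = ΔT_a·ρ·cp/(η·t_res) = 49·1177·1529/(864·93.5009) = 1091.57 s⁻²
γ̇_max = sqrt(1091.57) = 33.0389 s⁻¹
Solve γ̇ = πDN/h for N: N_max = γ̇_max·h/(π·D) = 33.0389 × 0.0035 / (π × 0.0543) = 0.677866 rev/s = 40.6719 rpm

value=40.67 rpm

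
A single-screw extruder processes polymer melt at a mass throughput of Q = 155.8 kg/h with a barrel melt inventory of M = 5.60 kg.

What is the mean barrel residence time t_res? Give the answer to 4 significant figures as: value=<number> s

Throughput in SI: Q_s = 155.8 kg/h ÷ 3600 s/h = 0.0432778 kg/s
t_res = M / Q_s = 5.60 / 0.0432778 = 129.397 s

value=129.4 s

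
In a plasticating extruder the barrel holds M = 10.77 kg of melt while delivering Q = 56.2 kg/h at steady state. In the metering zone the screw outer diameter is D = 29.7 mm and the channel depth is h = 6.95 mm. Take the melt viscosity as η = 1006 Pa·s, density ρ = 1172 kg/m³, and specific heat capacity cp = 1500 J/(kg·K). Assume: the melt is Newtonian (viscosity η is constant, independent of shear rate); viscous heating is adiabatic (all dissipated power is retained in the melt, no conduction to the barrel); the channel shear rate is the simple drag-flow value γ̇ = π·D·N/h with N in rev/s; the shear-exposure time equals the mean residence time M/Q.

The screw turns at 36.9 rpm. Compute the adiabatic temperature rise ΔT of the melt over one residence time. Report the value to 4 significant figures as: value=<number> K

value=26.91 K

Convert throughput: Q = 56.2 kg/h = 56.2/3600 = 0.0156111 kg/s
t_res = M / Q_s = 10.77 ÷ 0.0156111 = 689.893 s
Geometry in metres: D = 29.7 mm → 0.0297 m, h = 6.95 mm → 0.00695 m; screw speed N = 36.9 rpm = 0.615 rev/s
Shear rate: γ̇ = πDN/h = π·0.0297·0.615/0.00695 = 8.25651 s⁻¹
ΔT = η·γ̇²·t_res/(ρ·cp) = [1006 × 8.25651² × 689.893] / [1172 × 1500] = 26.9125 K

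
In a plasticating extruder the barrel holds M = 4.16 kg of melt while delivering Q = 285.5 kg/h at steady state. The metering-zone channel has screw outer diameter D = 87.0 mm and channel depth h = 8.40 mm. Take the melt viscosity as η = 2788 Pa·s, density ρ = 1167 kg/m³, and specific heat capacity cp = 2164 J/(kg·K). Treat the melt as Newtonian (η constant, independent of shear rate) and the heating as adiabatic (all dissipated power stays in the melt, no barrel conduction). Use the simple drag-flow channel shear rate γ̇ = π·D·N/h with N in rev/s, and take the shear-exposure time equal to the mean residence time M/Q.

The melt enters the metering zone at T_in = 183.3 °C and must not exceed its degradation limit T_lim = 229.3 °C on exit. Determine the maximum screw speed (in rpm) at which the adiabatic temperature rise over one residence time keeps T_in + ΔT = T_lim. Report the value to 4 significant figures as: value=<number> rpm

Throughput in SI: Q_s = 285.5 kg/h ÷ 3600 s/h = 0.0793056 kg/s
t_res = M / Q_s = 4.16 ÷ 0.0793056 = 52.4553 s
Geometry in SI: D = 87.0 mm → 0.087 m, h = 8.40 mm → 0.0084 m
ΔT_a = T_lim − T_in = 229.3 − 183.3 = 46 K
Invert ΔT = ηγ̇²t_res/(ρcp) for γ̇: γ̇_max² = ΔT_a ρ cp / (η t_res) = 46·1167·2164 / (2788·52.4553) = 794.335 s⁻²
Take the square root: γ̇_max = √(794.335) = 28.1839 s⁻¹
N_max = γ̇_max·h / (π·D) = 28.1839 · 0.0084 / (π · 0.087) = 0.866187 rev/s = 51.9712 rpm

value=51.97 rpm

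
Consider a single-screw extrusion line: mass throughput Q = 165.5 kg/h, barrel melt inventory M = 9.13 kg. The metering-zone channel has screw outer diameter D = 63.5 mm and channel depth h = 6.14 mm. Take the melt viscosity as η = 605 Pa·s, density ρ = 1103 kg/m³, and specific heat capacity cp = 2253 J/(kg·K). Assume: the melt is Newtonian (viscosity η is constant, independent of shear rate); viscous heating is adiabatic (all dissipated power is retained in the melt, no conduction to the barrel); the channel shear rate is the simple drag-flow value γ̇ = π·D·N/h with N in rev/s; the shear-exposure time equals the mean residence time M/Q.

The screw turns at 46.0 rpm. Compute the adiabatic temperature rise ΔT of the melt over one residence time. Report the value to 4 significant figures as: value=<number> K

Q_s = Q / 3600 = 165.5 / 3600 = 0.0459722 kg/s
t_res = M / Q_s = 9.13 / 0.0459722 = 198.598 s
Convert to SI: D = 0.0635 m, h = 0.00614 m, N = 46.0/60 = 0.766667 rev/s
γ̇ = π·D·N / h = π · 0.0635 · 0.766667 / 0.00614 = 24.9093 s⁻¹
ΔT = η·γ̇²·t_res/(ρ·cp) = [605 × 24.9093² × 198.598] / [1103 × 2253] = 29.9997 K

value=30.00 K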